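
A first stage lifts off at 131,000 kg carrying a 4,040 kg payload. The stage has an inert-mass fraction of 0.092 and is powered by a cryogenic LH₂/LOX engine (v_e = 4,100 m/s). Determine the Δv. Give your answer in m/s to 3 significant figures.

Stage wet mass = m₀ − payload = 131,000 − 4,040 = 126,960 kg.
Stage dry mass = ε × stage wet mass = 0.092 × 126,960 = 11,680.3 kg.
Burnout mass m_f = stage dry + payload = 11,680.3 + 4,040 = 15,720.3 kg.
Using Δv = v_e ln(m₀/m_f): Δv = v_e · ln(131,000/15,720.3) = 4100.0 × ln(8.333) = 4100.0 × 2.1202 ≈ 8693 m/s.

Δv ≈ 8690 m/s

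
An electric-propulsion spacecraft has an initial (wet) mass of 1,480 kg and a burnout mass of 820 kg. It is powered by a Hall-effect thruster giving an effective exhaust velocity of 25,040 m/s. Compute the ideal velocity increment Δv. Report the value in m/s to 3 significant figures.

Rocket equation: Δv = v_e · ln(m₀/m_f) = 25040.0 × ln(1.805) = 25040.0 × 0.5905 ≈ 14785.9 m/s.

Δv ≈ 14800 m/s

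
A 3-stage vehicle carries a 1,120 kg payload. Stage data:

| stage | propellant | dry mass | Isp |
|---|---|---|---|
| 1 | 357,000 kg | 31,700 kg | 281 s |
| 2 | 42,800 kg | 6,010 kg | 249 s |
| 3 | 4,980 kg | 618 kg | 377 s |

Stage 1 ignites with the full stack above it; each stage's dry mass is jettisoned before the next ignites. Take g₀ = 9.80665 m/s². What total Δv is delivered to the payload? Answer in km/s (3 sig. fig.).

Ignition mass of stage 1 = 357,000+31,700 + 42,800+6,010 + 4,980+618 + 1,120 = 444,228 kg.
Stage 1: m₀ = 444,228 kg, m_f = 444,228 − 357,000 = 87,228 kg; Δv = 281×9.80665×ln(5.093) = 2755.7×1.6278 ≈ 4486 m/s.
Stage 2: m₀ = 55,528 kg, m_f = 55,528 − 42,800 = 12,728 kg; Δv = 249×9.80665×ln(4.363) = 2441.9×1.4731 ≈ 3597 m/s.
Stage 3: m₀ = 6,718 kg, m_f = 6,718 − 4,980 = 1,738 kg; Δv = 377×9.80665×ln(3.865) = 3697.1×1.3521 ≈ 4999 m/s.
Total Δv = 4486 + 3597 + 4999 = 13082 m/s.

Δv ≈ 13.1 km/s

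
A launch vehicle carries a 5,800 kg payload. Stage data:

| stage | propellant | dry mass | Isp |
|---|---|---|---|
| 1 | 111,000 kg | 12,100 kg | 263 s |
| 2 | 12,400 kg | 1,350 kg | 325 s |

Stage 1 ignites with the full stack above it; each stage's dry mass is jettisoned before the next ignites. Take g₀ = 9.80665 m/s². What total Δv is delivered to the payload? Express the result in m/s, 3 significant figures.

Ignition mass of stage 1 = 111,000+12,100 + 12,400+1,350 + 5,800 = 142,650 kg.
Stage 1: m₀ = 142,650 kg, m_f = 142,650 − 111,000 = 31,650 kg; Δv = 263×9.80665×ln(4.507) = 2579.1×1.5057 ≈ 3883 m/s.
Stage 2: m₀ = 19,550 kg, m_f = 19,550 − 12,400 = 7,150 kg; Δv = 325×9.80665×ln(2.734) = 3187.2×1.0059 ≈ 3206 m/s.
Total Δv = 3883 + 3206 = 7089 m/s.

Δv ≈ 7090 m/s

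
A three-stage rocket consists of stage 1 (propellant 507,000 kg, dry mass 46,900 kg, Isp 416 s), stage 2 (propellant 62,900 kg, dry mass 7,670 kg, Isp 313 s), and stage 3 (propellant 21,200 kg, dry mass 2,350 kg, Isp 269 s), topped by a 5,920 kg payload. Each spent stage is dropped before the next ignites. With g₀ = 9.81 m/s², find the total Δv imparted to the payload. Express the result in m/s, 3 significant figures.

Ignition mass of stage 1 = 507,000+46,900 + 62,900+7,670 + 21,200+2,350 + 5,920 = 653,940 kg.
Stage 1: m₀ = 653,940 kg, m_f = 653,940 − 507,000 = 146,940 kg; Δv = 416×9.81×ln(4.45) = 4081.0×1.4930 ≈ 6093 m/s.
Stage 2: m₀ = 100,040 kg, m_f = 100,040 − 62,900 = 37,140 kg; Δv = 313×9.81×ln(2.694) = 3070.5×0.9909 ≈ 3043 m/s.
Stage 3: m₀ = 29,470 kg, m_f = 29,470 − 21,200 = 8,270 kg; Δv = 269×9.81×ln(3.563) = 2638.9×1.2707 ≈ 3353 m/s.
Total Δv = 6093 + 3043 + 3353 = 12489 m/s.

Δv ≈ 12500 m/s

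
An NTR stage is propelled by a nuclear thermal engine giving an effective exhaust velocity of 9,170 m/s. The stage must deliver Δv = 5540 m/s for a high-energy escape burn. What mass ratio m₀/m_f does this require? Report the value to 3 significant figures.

From the ideal rocket equation, m₀/m_f = exp(Δv / v_e) = exp(5540 / 9170.0) = exp(0.6041) = 1.8297.

mass ratio ≈ 1.83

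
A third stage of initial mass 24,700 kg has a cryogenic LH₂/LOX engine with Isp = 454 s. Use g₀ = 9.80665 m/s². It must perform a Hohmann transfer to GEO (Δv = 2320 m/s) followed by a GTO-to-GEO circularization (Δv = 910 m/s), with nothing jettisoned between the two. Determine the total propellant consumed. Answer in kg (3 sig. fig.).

v_e = Isp · g₀ = 454 × 9.80665 = 4452.2 m/s.
After the first burn: m = 24700 × exp(−2320/4452.2) = 24700 × 0.59387 = 14,668.6 kg.
After the second burn: m = 14,668.6 × exp(−910/4452.2) = 14,668.6 × 0.81514 = 11,957 kg.
Total propellant = m₀ − m_final = 24700 − 11,957 = 12,743 kg.

total propellant consumed ≈ 12700 kg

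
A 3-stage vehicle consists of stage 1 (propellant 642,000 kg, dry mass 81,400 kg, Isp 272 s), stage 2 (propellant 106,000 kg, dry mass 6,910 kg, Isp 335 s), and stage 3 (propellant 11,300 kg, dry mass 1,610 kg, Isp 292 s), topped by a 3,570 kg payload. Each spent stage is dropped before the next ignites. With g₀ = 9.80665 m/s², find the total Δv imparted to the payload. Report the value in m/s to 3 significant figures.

Ignition mass of stage 1 = 642,000+81,400 + 106,000+6,910 + 11,300+1,610 + 3,570 = 852,790 kg.
Stage 1: m₀ = 852,790 kg, m_f = 852,790 − 642,000 = 210,790 kg; Δv = 272×9.80665×ln(4.046) = 2667.4×1.3977 ≈ 3728 m/s.
Stage 2: m₀ = 129,390 kg, m_f = 129,390 − 106,000 = 23,390 kg; Δv = 335×9.80665×ln(5.532) = 3285.2×1.7105 ≈ 5619 m/s.
Stage 3: m₀ = 16,480 kg, m_f = 16,480 − 11,300 = 5,180 kg; Δv = 292×9.80665×ln(3.181) = 2863.5×1.1573 ≈ 3314 m/s.
Total Δv = 3728 + 5619 + 3314 = 12661 m/s.

Δv ≈ 12700 m/s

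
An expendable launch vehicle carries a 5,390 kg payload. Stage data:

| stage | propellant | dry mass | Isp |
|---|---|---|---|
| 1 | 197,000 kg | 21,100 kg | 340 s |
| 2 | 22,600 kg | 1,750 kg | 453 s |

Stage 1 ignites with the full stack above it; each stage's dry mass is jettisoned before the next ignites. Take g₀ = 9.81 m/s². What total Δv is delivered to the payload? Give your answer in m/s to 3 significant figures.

Δv ≈ 11600 m/s

Ignition mass of stage 1 = 197,000+21,100 + 22,600+1,750 + 5,390 = 247,840 kg.
Stage 1: m₀ = 247,840 kg, m_f = 247,840 − 197,000 = 50,840 kg; Δv = 340×9.81×ln(4.875) = 3335.4×1.5841 ≈ 5284 m/s.
Stage 2: m₀ = 29,740 kg, m_f = 29,740 − 22,600 = 7,140 kg; Δv = 453×9.81×ln(4.165) = 4443.9×1.4268 ≈ 6341 m/s.
Total Δv = 5284 + 6341 = 11625 m/s.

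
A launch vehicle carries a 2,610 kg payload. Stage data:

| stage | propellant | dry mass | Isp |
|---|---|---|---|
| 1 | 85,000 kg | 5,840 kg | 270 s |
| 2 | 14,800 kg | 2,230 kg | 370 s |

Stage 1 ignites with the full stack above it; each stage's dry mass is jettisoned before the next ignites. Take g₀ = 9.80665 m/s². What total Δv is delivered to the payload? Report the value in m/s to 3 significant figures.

Ignition mass of stage 1 = 85,000+5,840 + 14,800+2,230 + 2,610 = 110,480 kg.
Stage 1: m₀ = 110,480 kg, m_f = 110,480 − 85,000 = 25,480 kg; Δv = 270×9.80665×ln(4.336) = 2647.8×1.4669 ≈ 3884 m/s.
Stage 2: m₀ = 19,640 kg, m_f = 19,640 − 14,800 = 4,840 kg; Δv = 370×9.80665×ln(4.058) = 3628.5×1.4007 ≈ 5082 m/s.
Total Δv = 3884 + 5082 = 8966 m/s.

Δv ≈ 8970 m/s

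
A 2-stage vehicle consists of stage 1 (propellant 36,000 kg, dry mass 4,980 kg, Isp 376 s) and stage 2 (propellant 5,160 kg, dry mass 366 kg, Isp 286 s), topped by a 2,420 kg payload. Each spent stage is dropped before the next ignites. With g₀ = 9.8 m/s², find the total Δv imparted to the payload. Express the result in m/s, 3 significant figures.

Ignition mass of stage 1 = 36,000+4,980 + 5,160+366 + 2,420 = 48,926 kg.
Stage 1: m₀ = 48,926 kg, m_f = 48,926 − 36,000 = 12,926 kg; Δv = 376×9.8×ln(3.785) = 3684.8×1.3311 ≈ 4905 m/s.
Stage 2: m₀ = 7,946 kg, m_f = 7,946 − 5,160 = 2,786 kg; Δv = 286×9.8×ln(2.852) = 2802.8×1.0481 ≈ 2938 m/s.
Total Δv = 4905 + 2938 = 7843 m/s.

Δv ≈ 7840 m/s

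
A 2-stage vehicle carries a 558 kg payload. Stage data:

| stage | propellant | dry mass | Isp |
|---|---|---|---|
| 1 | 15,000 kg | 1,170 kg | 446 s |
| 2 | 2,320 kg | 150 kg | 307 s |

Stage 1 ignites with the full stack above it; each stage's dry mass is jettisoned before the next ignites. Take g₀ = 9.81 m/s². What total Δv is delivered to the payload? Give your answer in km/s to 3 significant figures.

Ignition mass of stage 1 = 15,000+1,170 + 2,320+150 + 558 = 19,198 kg.
Stage 1: m₀ = 19,198 kg, m_f = 19,198 − 15,000 = 4,198 kg; Δv = 446×9.81×ln(4.573) = 4375.3×1.5202 ≈ 6651 m/s.
Stage 2: m₀ = 3,028 kg, m_f = 3,028 − 2,320 = 708 kg; Δv = 307×9.81×ln(4.277) = 3011.7×1.4532 ≈ 4377 m/s.
Total Δv = 6651 + 4377 = 11028 m/s.

Δv ≈ 11.0 km/s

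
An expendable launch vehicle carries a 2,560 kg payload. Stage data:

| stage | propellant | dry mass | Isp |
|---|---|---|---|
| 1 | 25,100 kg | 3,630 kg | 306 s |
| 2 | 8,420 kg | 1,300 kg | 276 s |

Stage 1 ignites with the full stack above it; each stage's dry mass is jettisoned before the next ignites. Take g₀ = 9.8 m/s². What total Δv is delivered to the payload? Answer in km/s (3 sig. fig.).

Ignition mass of stage 1 = 25,100+3,630 + 8,420+1,300 + 2,560 = 41,010 kg.
Stage 1: m₀ = 41,010 kg, m_f = 41,010 − 25,100 = 15,910 kg; Δv = 306×9.8×ln(2.578) = 2998.8×0.9469 ≈ 2839 m/s.
Stage 2: m₀ = 12,280 kg, m_f = 12,280 − 8,420 = 3,860 kg; Δv = 276×9.8×ln(3.181) = 2704.8×1.1573 ≈ 3130 m/s.
Total Δv = 2839 + 3130 = 5969 m/s.

Δv ≈ 5.97 km/s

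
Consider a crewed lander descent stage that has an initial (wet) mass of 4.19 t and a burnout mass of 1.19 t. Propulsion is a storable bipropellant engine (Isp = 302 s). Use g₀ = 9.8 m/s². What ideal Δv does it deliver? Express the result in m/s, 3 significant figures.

Δv ≈ 3730 m/s

v_e = Isp · g₀ = 302 × 9.8 = 2959.6 m/s.
Using Δv = v_e ln(m₀/m_f): Δv = v_e · ln(m₀/m_f) = 2959.6 × ln(3.521) = 2959.6 × 1.2587 ≈ 3725.4 m/s.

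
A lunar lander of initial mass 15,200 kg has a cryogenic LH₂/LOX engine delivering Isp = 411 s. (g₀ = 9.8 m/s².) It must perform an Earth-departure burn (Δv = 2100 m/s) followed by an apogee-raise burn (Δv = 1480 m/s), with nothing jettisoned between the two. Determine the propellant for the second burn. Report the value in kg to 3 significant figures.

propellant for the second burn ≈ 2770 kg

v_e = Isp · g₀ = 411 × 9.8 = 4027.8 m/s.
After the first burn: m = 15200 × exp(−2100/4027.8) = 15200 × 0.59370 = 9,024.24 kg.
After the second burn: m = 9,024.24 × exp(−1480/4027.8) = 9,024.24 × 0.69250 = 6,249.29 kg.
Second-burn propellant = 9,024.24 − 6,249.29 = 2,774.95 kg.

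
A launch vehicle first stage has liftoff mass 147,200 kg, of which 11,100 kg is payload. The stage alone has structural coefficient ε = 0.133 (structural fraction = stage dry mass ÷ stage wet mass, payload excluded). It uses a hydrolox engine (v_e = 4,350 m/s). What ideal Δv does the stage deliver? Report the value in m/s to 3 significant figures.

Δv ≈ 7040 m/s

Stage wet mass = m₀ − payload = 147,200 − 11,100 = 136,100 kg.
Stage dry mass = ε × stage wet mass = 0.133 × 136,100 = 18,101.3 kg.
Burnout mass m_f = stage dry + payload = 18,101.3 + 11,100 = 29,201.3 kg.
From the ideal rocket equation, Δv = v_e · ln(147,200/29,201.3) = 4350.0 × ln(5.041) = 4350.0 × 1.6176 ≈ 7036 m/s.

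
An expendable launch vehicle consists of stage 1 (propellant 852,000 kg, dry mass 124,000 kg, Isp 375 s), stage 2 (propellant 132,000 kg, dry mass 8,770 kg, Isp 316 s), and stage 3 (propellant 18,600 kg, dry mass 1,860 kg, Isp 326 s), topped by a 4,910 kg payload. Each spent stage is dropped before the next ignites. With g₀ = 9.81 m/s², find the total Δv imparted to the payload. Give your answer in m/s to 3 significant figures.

Ignition mass of stage 1 = 852,000+124,000 + 132,000+8,770 + 18,600+1,860 + 4,910 = 1,142,140 kg.
Stage 1: m₀ = 1,142,140 kg, m_f = 1,142,140 − 852,000 = 290,140 kg; Δv = 375×9.81×ln(3.937) = 3678.8×1.3703 ≈ 5041 m/s.
Stage 2: m₀ = 166,140 kg, m_f = 166,140 − 132,000 = 34,140 kg; Δv = 316×9.81×ln(4.866) = 3100.0×1.5824 ≈ 4905 m/s.
Stage 3: m₀ = 25,370 kg, m_f = 25,370 − 18,600 = 6,770 kg; Δv = 326×9.81×ln(3.747) = 3198.1×1.3211 ≈ 4225 m/s.
Total Δv = 5041 + 4905 + 4225 = 14171 m/s.

Δv ≈ 14200 m/s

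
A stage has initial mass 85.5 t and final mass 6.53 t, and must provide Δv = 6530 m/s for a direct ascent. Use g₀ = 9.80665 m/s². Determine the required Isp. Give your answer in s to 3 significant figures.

Isp ≈ 259 s

ln(m₀/m_f) = ln(85500/6530) = ln(13.09) = 2.5721.
v_e = Δv / ln(m₀/m_f) = 6530 / 2.5721 = 2538.8 m/s.
Isp = v_e / g₀ = 2538.8 / 9.80665 = 258.9 s.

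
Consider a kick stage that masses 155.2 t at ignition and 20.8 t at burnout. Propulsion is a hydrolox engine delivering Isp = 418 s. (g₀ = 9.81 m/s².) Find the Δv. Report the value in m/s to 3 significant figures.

v_e = Isp · g₀ = 418 × 9.81 = 4100.6 m/s.
By the Tsiolkovsky rocket equation, Δv = v_e · ln(m₀/m_f) = 4100.6 × ln(7.462) = 4100.6 × 2.0098 ≈ 8241.2 m/s.

Δv ≈ 8240 m/s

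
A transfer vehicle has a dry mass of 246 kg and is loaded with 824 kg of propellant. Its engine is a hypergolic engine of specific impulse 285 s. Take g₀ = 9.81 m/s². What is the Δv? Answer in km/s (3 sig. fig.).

v_e = Isp · g₀ = 285 × 9.81 = 2795.9 m/s.
m₀ = m_dry + m_prop = 246 + 824 = 1,070 kg.
By the Tsiolkovsky rocket equation, Δv = v_e · ln(m₀/m_f) = 2795.9 × ln(4.35) = 2795.9 × 1.4701 ≈ 4110.1 m/s.

Δv ≈ 4.11 km/s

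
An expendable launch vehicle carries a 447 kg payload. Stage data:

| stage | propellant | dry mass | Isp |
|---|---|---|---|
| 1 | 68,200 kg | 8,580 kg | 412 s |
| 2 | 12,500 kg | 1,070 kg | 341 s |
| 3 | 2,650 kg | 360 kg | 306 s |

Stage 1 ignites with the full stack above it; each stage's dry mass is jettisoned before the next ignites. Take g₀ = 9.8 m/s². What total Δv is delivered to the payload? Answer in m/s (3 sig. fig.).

Ignition mass of stage 1 = 68,200+8,580 + 12,500+1,070 + 2,650+360 + 447 = 93,807 kg.
Stage 1: m₀ = 93,807 kg, m_f = 93,807 − 68,200 = 25,607 kg; Δv = 412×9.8×ln(3.663) = 4037.6×1.2984 ≈ 5242 m/s.
Stage 2: m₀ = 17,027 kg, m_f = 17,027 − 12,500 = 4,527 kg; Δv = 341×9.8×ln(3.761) = 3341.8×1.3247 ≈ 4427 m/s.
Stage 3: m₀ = 3,457 kg, m_f = 3,457 − 2,650 = 807 kg; Δv = 306×9.8×ln(4.284) = 2998.8×1.4548 ≈ 4363 m/s.
Total Δv = 5242 + 4427 + 4363 = 14032 m/s.

Δv ≈ 14000 m/s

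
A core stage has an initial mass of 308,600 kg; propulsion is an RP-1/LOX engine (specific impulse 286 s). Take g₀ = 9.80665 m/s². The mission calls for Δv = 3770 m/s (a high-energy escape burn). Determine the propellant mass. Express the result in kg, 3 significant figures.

v_e = Isp · g₀ = 286 × 9.80665 = 2804.7 m/s.
m₀/m_f = exp(Δv / v_e) = exp(3770 / 2804.7) = exp(1.3442) = 3.8350.
m_f = 308,600 / 3.8350 = 80,469.4 kg, so propellant = m₀ − m_f = 308,600 − 80,469.4 = 228,130.6 kg.

propellant mass ≈ 228000 kg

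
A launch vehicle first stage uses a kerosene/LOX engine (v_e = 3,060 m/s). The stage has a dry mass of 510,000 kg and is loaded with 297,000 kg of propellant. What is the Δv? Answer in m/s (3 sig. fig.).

m₀ = m_dry + m_prop = 510,000 + 297,000 = 807,000 kg.
Using Δv = v_e ln(m₀/m_f): Δv = v_e · ln(m₀/m_f) = 3060.0 × ln(1.582) = 3060.0 × 0.4589 ≈ 1404.3 m/s.

Δv ≈ 1400 m/s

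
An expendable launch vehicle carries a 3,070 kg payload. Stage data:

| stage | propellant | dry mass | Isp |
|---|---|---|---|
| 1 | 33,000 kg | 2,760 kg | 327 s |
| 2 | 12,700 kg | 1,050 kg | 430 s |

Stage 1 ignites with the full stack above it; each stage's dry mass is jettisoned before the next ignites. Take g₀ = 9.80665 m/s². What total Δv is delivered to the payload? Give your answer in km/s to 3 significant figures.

Δv ≈ 9.10 km/s

Ignition mass of stage 1 = 33,000+2,760 + 12,700+1,050 + 3,070 = 52,580 kg.
Stage 1: m₀ = 52,580 kg, m_f = 52,580 − 33,000 = 19,580 kg; Δv = 327×9.80665×ln(2.685) = 3206.8×0.9878 ≈ 3168 m/s.
Stage 2: m₀ = 16,820 kg, m_f = 16,820 − 12,700 = 4,120 kg; Δv = 430×9.80665×ln(4.083) = 4216.9×1.4067 ≈ 5932 m/s.
Total Δv = 3168 + 5932 = 9100 m/s.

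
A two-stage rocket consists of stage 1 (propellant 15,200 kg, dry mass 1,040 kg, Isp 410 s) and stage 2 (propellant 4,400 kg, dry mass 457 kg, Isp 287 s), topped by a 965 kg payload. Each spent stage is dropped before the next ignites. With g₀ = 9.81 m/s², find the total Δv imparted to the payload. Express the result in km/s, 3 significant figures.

Ignition mass of stage 1 = 15,200+1,040 + 4,400+457 + 965 = 22,062 kg.
Stage 1: m₀ = 22,062 kg, m_f = 22,062 − 15,200 = 6,862 kg; Δv = 410×9.81×ln(3.215) = 4022.1×1.1679 ≈ 4697 m/s.
Stage 2: m₀ = 5,822 kg, m_f = 5,822 − 4,400 = 1,422 kg; Δv = 287×9.81×ln(4.094) = 2815.5×1.4096 ≈ 3969 m/s.
Total Δv = 4697 + 3969 = 8666 m/s.

Δv ≈ 8.67 km/s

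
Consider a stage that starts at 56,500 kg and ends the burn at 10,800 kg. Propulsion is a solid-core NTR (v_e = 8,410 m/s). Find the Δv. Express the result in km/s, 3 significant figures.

Using Δv = v_e ln(m₀/m_f): Δv = v_e · ln(m₀/m_f) = 8410.0 × ln(5.231) = 8410.0 × 1.6547 ≈ 13916.0 m/s.

Δv ≈ 13.9 km/s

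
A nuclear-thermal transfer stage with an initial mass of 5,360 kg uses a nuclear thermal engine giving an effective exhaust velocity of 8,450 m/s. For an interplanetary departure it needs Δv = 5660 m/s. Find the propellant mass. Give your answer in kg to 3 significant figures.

From the ideal rocket equation, m₀/m_f = exp(Δv / v_e) = exp(5660 / 8450.0) = exp(0.6698) = 1.9539.
m_f = 5,360 / 1.9539 = 2,743.23 kg, so propellant = m₀ − m_f = 5,360 − 2,743.23 = 2,616.77 kg.

propellant mass ≈ 2620 kg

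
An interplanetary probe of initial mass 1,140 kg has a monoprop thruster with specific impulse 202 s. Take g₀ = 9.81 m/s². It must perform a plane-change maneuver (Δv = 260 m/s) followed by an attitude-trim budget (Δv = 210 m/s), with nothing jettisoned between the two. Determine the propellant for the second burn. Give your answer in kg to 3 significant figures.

v_e = Isp · g₀ = 202 × 9.81 = 1981.6 m/s.
After the first burn: m = 1140 × exp(−260/1981.6) = 1140 × 0.87704 = 999.826 kg.
After the second burn: m = 999.826 × exp(−210/1981.6) = 999.826 × 0.89945 = 899.293 kg.
Second-burn propellant = 999.826 − 899.293 = 100.533 kg.

propellant for the second burn ≈ 101 kg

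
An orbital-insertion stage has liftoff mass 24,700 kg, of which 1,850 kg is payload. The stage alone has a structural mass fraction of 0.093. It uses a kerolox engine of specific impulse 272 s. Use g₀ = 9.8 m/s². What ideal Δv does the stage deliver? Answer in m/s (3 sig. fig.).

Δv ≈ 4870 m/s

Stage wet mass = m₀ − payload = 24,700 − 1,850 = 22,850 kg.
Stage dry mass = ε × stage wet mass = 0.093 × 22,850 = 2,125.05 kg.
Burnout mass m_f = stage dry + payload = 2,125.05 + 1,850 = 3,975.05 kg.
v_e = Isp · g₀ = 272 × 9.8 = 2665.6 m/s.
Using Δv = v_e ln(m₀/m_f): Δv = v_e · ln(24,700/3,975.05) = 2665.6 × ln(6.214) = 2665.6 × 1.8268 ≈ 4869 m/s.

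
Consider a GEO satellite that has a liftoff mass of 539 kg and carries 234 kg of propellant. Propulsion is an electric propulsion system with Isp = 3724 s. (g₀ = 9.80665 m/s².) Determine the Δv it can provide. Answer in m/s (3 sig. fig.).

v_e = Isp · g₀ = 3724 × 9.80665 = 36520.0 m/s.
m_f = m₀ − m_prop = 539 − 234 = 305 kg.
Δv = v_e · ln(m₀/m_f) = 36520.0 × ln(1.767) = 36520.0 × 0.5694 ≈ 20794.6 m/s.

Δv ≈ 20800 m/s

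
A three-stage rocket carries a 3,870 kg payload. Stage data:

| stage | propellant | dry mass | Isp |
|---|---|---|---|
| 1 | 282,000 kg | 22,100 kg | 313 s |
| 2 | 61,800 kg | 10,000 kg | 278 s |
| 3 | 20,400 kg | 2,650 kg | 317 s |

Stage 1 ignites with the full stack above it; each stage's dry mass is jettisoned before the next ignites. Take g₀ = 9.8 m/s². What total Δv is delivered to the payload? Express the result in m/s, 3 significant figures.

Δv ≈ 10800 m/s

Ignition mass of stage 1 = 282,000+22,100 + 61,800+10,000 + 20,400+2,650 + 3,870 = 402,820 kg.
Stage 1: m₀ = 402,820 kg, m_f = 402,820 − 282,000 = 120,820 kg; Δv = 313×9.8×ln(3.334) = 3067.4×1.2042 ≈ 3694 m/s.
Stage 2: m₀ = 98,720 kg, m_f = 98,720 − 61,800 = 36,920 kg; Δv = 278×9.8×ln(2.674) = 2724.4×0.9835 ≈ 2680 m/s.
Stage 3: m₀ = 26,920 kg, m_f = 26,920 − 20,400 = 6,520 kg; Δv = 317×9.8×ln(4.129) = 3106.6×1.4180 ≈ 4405 m/s.
Total Δv = 3694 + 2680 + 4405 = 10779 m/s.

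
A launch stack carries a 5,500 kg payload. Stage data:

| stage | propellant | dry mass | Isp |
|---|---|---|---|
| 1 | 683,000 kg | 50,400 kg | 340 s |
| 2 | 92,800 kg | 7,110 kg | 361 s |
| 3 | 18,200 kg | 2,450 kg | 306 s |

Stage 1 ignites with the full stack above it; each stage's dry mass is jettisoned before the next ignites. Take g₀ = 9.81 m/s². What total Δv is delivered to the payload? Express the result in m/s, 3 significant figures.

Δv ≈ 13600 m/s

Ignition mass of stage 1 = 683,000+50,400 + 92,800+7,110 + 18,200+2,450 + 5,500 = 859,460 kg.
Stage 1: m₀ = 859,460 kg, m_f = 859,460 − 683,000 = 176,460 kg; Δv = 340×9.81×ln(4.871) = 3335.4×1.5832 ≈ 5281 m/s.
Stage 2: m₀ = 126,060 kg, m_f = 126,060 − 92,800 = 33,260 kg; Δv = 361×9.81×ln(3.79) = 3541.4×1.3324 ≈ 4719 m/s.
Stage 3: m₀ = 26,150 kg, m_f = 26,150 − 18,200 = 7,950 kg; Δv = 306×9.81×ln(3.289) = 3001.9×1.1907 ≈ 3574 m/s.
Total Δv = 5281 + 4719 + 3574 = 13574 m/s.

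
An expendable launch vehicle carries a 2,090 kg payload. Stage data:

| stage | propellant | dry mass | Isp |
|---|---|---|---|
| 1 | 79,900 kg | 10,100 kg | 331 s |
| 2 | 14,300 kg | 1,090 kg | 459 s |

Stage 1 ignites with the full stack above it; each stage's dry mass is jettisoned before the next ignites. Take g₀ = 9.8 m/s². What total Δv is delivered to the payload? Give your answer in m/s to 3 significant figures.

Ignition mass of stage 1 = 79,900+10,100 + 14,300+1,090 + 2,090 = 107,480 kg.
Stage 1: m₀ = 107,480 kg, m_f = 107,480 − 79,900 = 27,580 kg; Δv = 331×9.8×ln(3.897) = 3243.8×1.3602 ≈ 4412 m/s.
Stage 2: m₀ = 17,480 kg, m_f = 17,480 − 14,300 = 3,180 kg; Δv = 459×9.8×ln(5.497) = 4498.2×1.7042 ≈ 7666 m/s.
Total Δv = 4412 + 7666 = 12078 m/s.

Δv ≈ 12100 m/s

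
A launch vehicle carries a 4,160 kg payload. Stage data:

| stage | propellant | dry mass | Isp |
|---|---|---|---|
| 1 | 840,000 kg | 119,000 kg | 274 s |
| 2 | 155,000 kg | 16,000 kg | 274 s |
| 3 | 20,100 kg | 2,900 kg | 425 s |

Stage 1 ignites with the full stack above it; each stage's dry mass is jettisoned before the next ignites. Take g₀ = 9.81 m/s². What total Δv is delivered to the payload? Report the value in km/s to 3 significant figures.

Ignition mass of stage 1 = 840,000+119,000 + 155,000+16,000 + 20,100+2,900 + 4,160 = 1,157,160 kg.
Stage 1: m₀ = 1,157,160 kg, m_f = 1,157,160 − 840,000 = 317,160 kg; Δv = 274×9.81×ln(3.649) = 2687.9×1.2943 ≈ 3479 m/s.
Stage 2: m₀ = 198,160 kg, m_f = 198,160 − 155,000 = 43,160 kg; Δv = 274×9.81×ln(4.591) = 2687.9×1.5242 ≈ 4097 m/s.
Stage 3: m₀ = 27,160 kg, m_f = 27,160 − 20,100 = 7,060 kg; Δv = 425×9.81×ln(3.847) = 4169.2×1.3473 ≈ 5617 m/s.
Total Δv = 3479 + 4097 + 5617 = 13193 m/s.

Δv ≈ 13.2 km/s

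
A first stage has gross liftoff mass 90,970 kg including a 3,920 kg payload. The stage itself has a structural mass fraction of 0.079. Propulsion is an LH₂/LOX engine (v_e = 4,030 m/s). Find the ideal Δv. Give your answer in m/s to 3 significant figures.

Δv ≈ 8590 m/s

Stage wet mass = m₀ − payload = 90,970 − 3,920 = 87,050 kg.
Stage dry mass = ε × stage wet mass = 0.079 × 87,050 = 6,876.95 kg.
Burnout mass m_f = stage dry + payload = 6,876.95 + 3,920 = 10,796.95 kg.
Δv = v_e · ln(90,970/10,796.95) = 4030.0 × ln(8.426) = 4030.0 × 2.1313 ≈ 8589 m/s.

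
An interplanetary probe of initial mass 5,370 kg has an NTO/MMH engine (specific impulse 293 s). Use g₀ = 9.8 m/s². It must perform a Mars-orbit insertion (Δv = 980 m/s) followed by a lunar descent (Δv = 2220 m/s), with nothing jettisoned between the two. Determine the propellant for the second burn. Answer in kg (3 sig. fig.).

propellant for the second burn ≈ 2060 kg

v_e = Isp · g₀ = 293 × 9.8 = 2871.4 m/s.
After the first burn: m = 5370 × exp(−980/2871.4) = 5370 × 0.71085 = 3,817.26 kg.
After the second burn: m = 3,817.26 × exp(−2220/2871.4) = 3,817.26 × 0.46156 = 1,761.89 kg.
Second-burn propellant = 3,817.26 − 1,761.89 = 2,055.37 kg.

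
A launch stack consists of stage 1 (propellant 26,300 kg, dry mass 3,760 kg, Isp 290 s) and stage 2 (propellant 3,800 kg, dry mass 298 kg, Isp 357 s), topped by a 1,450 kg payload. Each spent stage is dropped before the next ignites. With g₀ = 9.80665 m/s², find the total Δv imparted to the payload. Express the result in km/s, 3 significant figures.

Δv ≈ 7.86 km/s

Ignition mass of stage 1 = 26,300+3,760 + 3,800+298 + 1,450 = 35,608 kg.
Stage 1: m₀ = 35,608 kg, m_f = 35,608 − 26,300 = 9,308 kg; Δv = 290×9.80665×ln(3.826) = 2843.9×1.3417 ≈ 3816 m/s.
Stage 2: m₀ = 5,548 kg, m_f = 5,548 − 3,800 = 1,748 kg; Δv = 357×9.80665×ln(3.174) = 3501.0×1.1550 ≈ 4044 m/s.
Total Δv = 3816 + 4044 = 7860 m/s.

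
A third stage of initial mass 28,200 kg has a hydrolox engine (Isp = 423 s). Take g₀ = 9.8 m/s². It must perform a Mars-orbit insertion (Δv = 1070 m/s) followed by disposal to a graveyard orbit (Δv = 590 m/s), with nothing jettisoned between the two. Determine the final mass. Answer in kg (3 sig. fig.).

final mass ≈ 18900 kg

v_e = Isp · g₀ = 423 × 9.8 = 4145.4 m/s.
After the first burn: m = 28200 × exp(−1070/4145.4) = 28200 × 0.77250 = 21,784.5 kg.
After the second burn: m = 21,784.5 × exp(−590/4145.4) = 21,784.5 × 0.86734 = 18,894.6 kg.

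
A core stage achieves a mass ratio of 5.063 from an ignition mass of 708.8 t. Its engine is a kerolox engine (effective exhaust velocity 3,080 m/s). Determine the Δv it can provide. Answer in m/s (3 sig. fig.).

Δv ≈ 5000 m/s

Rocket equation: Δv = v_e · ln(5.063) = 3080.0 × 1.6220 ≈ 4995.6 m/s.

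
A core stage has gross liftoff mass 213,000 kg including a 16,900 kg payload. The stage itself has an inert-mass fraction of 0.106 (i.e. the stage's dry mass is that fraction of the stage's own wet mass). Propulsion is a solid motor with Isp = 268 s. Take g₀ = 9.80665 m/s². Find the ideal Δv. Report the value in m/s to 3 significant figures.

Δv ≈ 4550 m/s

Stage wet mass = m₀ − payload = 213,000 − 16,900 = 196,100 kg.
Stage dry mass = ε × stage wet mass = 0.106 × 196,100 = 20,786.6 kg.
Burnout mass m_f = stage dry + payload = 20,786.6 + 16,900 = 37,686.6 kg.
v_e = Isp · g₀ = 268 × 9.80665 = 2628.2 m/s.
From the ideal rocket equation, Δv = v_e · ln(213,000/37,686.6) = 2628.2 × ln(5.652) = 2628.2 × 1.7320 ≈ 4552 m/s.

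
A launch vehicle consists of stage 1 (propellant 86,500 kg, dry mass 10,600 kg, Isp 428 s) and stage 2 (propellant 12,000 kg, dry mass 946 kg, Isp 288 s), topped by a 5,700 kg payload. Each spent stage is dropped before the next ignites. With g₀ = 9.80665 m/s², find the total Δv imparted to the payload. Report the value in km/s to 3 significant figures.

Ignition mass of stage 1 = 86,500+10,600 + 12,000+946 + 5,700 = 115,746 kg.
Stage 1: m₀ = 115,746 kg, m_f = 115,746 − 86,500 = 29,246 kg; Δv = 428×9.80665×ln(3.958) = 4197.2×1.3757 ≈ 5774 m/s.
Stage 2: m₀ = 18,646 kg, m_f = 18,646 − 12,000 = 6,646 kg; Δv = 288×9.80665×ln(2.806) = 2824.3×1.0316 ≈ 2914 m/s.
Total Δv = 5774 + 2914 = 8688 m/s.

Δv ≈ 8.69 km/s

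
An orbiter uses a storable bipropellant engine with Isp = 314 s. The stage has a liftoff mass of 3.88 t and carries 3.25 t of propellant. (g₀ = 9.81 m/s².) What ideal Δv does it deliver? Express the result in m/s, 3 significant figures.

Δv ≈ 5600 m/s

v_e = Isp · g₀ = 314 × 9.81 = 3080.3 m/s.
m_f = m₀ − m_prop = 3.88 − 3.25 = 0.63 t.
Using Δv = v_e ln(m₀/m_f): Δv = v_e · ln(m₀/m_f) = 3080.3 × ln(6.159) = 3080.3 × 1.8179 ≈ 5599.7 m/s.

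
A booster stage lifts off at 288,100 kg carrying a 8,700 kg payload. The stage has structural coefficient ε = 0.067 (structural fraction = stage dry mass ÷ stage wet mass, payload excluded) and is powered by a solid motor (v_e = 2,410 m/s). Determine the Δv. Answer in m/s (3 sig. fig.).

Δv ≈ 5670 m/s

Stage wet mass = m₀ − payload = 288,100 − 8,700 = 279,400 kg.
Stage dry mass = ε × stage wet mass = 0.067 × 279,400 = 18,719.8 kg.
Burnout mass m_f = stage dry + payload = 18,719.8 + 8,700 = 27,419.8 kg.
Δv = v_e · ln(288,100/27,419.8) = 2410.0 × ln(10.51) = 2410.0 × 2.3520 ≈ 5668 m/s.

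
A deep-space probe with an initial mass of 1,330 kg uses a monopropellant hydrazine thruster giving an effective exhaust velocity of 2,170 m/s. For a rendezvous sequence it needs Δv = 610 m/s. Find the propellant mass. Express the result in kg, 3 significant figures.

propellant mass ≈ 326 kg

Using Δv = v_e ln(m₀/m_f): m₀/m_f = exp(Δv / v_e) = exp(610 / 2170.0) = exp(0.2811) = 1.3246.
m_f = 1,330 / 1.3246 = 1,004.08 kg, so propellant = m₀ − m_f = 1,330 − 1,004.08 = 325.92 kg.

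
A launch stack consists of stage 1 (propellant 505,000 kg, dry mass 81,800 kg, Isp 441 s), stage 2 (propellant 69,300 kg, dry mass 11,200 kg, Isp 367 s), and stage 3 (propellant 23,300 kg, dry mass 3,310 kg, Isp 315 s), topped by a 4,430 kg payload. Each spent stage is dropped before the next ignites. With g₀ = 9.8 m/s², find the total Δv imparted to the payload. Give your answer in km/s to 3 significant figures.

Ignition mass of stage 1 = 505,000+81,800 + 69,300+11,200 + 23,300+3,310 + 4,430 = 698,340 kg.
Stage 1: m₀ = 698,340 kg, m_f = 698,340 − 505,000 = 193,340 kg; Δv = 441×9.8×ln(3.612) = 4321.8×1.2843 ≈ 5550 m/s.
Stage 2: m₀ = 111,540 kg, m_f = 111,540 − 69,300 = 42,240 kg; Δv = 367×9.8×ln(2.641) = 3596.6×0.9710 ≈ 3492 m/s.
Stage 3: m₀ = 31,040 kg, m_f = 31,040 − 23,300 = 7,740 kg; Δv = 315×9.8×ln(4.01) = 3087.0×1.3889 ≈ 4287 m/s.
Total Δv = 5550 + 3492 + 4287 = 13329 m/s.

Δv ≈ 13.3 km/s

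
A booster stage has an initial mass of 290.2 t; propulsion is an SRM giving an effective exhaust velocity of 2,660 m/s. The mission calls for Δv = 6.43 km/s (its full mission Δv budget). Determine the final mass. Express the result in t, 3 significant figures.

final mass ≈ 25.9 t

By the Tsiolkovsky rocket equation, m₀/m_f = exp(Δv / v_e) = exp(6430 / 2660.0) = exp(2.4173) = 11.2155.
m_f = m₀ / 11.2155 = 290.2 / 11.2155 = 25.8749 t.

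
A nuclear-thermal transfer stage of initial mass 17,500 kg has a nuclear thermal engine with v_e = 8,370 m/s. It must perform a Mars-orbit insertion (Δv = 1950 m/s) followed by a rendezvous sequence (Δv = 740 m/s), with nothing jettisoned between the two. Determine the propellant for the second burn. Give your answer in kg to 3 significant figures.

propellant for the second burn ≈ 1170 kg

After the first burn: m = 17500 × exp(−1950/8370.0) = 17500 × 0.79217 = 13,863 kg.
After the second burn: m = 13,863 × exp(−740/8370.0) = 13,863 × 0.91538 = 12,689.9 kg.
Second-burn propellant = 13,863 − 12,689.9 = 1,173.1 kg.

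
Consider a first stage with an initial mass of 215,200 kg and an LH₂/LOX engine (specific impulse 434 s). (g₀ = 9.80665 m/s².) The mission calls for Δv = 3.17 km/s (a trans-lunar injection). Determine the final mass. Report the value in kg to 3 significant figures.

final mass ≈ 102000 kg

v_e = Isp · g₀ = 434 × 9.80665 = 4256.1 m/s.
m₀/m_f = exp(Δv / v_e) = exp(3170 / 4256.1) = exp(0.7448) = 2.1061.
m_f = m₀ / 2.1061 = 215,200 / 2.1061 = 102,179 kg.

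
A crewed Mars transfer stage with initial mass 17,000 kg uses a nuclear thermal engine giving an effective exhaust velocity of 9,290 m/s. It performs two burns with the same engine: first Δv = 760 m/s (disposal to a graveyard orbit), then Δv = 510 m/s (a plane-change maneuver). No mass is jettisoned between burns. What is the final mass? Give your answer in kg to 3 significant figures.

final mass ≈ 14800 kg

After the first burn: m = 17000 × exp(−760/9290.0) = 17000 × 0.92145 = 15,664.7 kg.
After the second burn: m = 15,664.7 × exp(−510/9290.0) = 15,664.7 × 0.94658 = 14,827.9 kg.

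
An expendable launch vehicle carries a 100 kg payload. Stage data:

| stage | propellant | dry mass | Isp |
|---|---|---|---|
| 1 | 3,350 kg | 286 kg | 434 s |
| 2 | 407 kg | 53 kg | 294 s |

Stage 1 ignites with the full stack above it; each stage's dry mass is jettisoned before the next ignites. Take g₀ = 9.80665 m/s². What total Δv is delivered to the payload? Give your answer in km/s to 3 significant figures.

Ignition mass of stage 1 = 3,350+286 + 407+53 + 100 = 4,196 kg.
Stage 1: m₀ = 4,196 kg, m_f = 4,196 − 3,350 = 846 kg; Δv = 434×9.80665×ln(4.96) = 4256.1×1.6014 ≈ 6816 m/s.
Stage 2: m₀ = 560 kg, m_f = 560 − 407 = 153 kg; Δv = 294×9.80665×ln(3.66) = 2883.2×1.2975 ≈ 3741 m/s.
Total Δv = 6816 + 3741 = 10557 m/s.

Δv ≈ 10.6 km/s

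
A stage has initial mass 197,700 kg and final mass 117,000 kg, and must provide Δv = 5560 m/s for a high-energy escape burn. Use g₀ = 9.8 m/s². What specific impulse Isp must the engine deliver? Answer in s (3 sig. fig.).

Isp ≈ 1080 s

ln(m₀/m_f) = ln(197700/117000) = ln(1.69) = 0.5246.
Rocket equation: v_e = Δv / ln(m₀/m_f) = 5560 / 0.5246 = 10599.0 m/s.
Isp = v_e / g₀ = 10599.0 / 9.8 = 1081.5 s.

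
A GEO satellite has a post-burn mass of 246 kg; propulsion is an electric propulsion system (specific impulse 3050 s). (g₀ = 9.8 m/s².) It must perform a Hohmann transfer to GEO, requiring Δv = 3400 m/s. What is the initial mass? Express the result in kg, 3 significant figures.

v_e = Isp · g₀ = 3050 × 9.8 = 29890.0 m/s.
m₀/m_f = exp(Δv / v_e) = exp(3400 / 29890.0) = exp(0.1138) = 1.1205.
m₀ = m_f × 1.1205 = 246 × 1.1205 = 275.643 kg.

initial mass ≈ 276 kg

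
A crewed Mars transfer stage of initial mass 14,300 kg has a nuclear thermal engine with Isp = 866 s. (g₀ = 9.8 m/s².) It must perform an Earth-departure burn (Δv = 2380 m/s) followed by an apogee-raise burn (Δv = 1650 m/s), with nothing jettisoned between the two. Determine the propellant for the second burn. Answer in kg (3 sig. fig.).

propellant for the second burn ≈ 1910 kg

v_e = Isp · g₀ = 866 × 9.8 = 8486.8 m/s.
After the first burn: m = 14300 × exp(−2380/8486.8) = 14300 × 0.75545 = 10,802.9 kg.
After the second burn: m = 10,802.9 × exp(−1650/8486.8) = 10,802.9 × 0.82331 = 8,894.14 kg.
Second-burn propellant = 10,802.9 − 8,894.14 = 1,908.76 kg.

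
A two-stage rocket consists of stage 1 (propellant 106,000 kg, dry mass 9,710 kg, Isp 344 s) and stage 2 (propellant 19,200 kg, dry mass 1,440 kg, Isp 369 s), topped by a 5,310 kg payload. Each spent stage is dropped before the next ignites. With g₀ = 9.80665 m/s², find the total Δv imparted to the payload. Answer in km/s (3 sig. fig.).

Δv ≈ 9.53 km/s

Ignition mass of stage 1 = 106,000+9,710 + 19,200+1,440 + 5,310 = 141,660 kg.
Stage 1: m₀ = 141,660 kg, m_f = 141,660 − 106,000 = 35,660 kg; Δv = 344×9.80665×ln(3.973) = 3373.5×1.3794 ≈ 4653 m/s.
Stage 2: m₀ = 25,950 kg, m_f = 25,950 − 19,200 = 6,750 kg; Δv = 369×9.80665×ln(3.844) = 3618.7×1.3466 ≈ 4873 m/s.
Total Δv = 4653 + 4873 = 9526 m/s.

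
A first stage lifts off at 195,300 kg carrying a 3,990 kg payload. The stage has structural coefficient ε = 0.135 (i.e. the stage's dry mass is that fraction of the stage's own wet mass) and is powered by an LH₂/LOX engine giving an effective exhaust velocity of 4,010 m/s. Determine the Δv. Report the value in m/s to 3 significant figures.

Δv ≈ 7540 m/s

Stage wet mass = m₀ − payload = 195,300 − 3,990 = 191,310 kg.
Stage dry mass = ε × stage wet mass = 0.135 × 191,310 = 25,826.9 kg.
Burnout mass m_f = stage dry + payload = 25,826.9 + 3,990 = 29,816.9 kg.
Δv = v_e · ln(195,300/29,816.9) = 4010.0 × ln(6.55) = 4010.0 × 1.8795 ≈ 7537 m/s.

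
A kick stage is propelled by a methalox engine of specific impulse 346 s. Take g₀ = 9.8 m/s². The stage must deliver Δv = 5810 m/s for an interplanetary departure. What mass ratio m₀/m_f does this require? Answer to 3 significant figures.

v_e = Isp · g₀ = 346 × 9.8 = 3390.8 m/s.
m₀/m_f = exp(Δv / v_e) = exp(5810 / 3390.8) = exp(1.7135) = 5.5481.

mass ratio ≈ 5.55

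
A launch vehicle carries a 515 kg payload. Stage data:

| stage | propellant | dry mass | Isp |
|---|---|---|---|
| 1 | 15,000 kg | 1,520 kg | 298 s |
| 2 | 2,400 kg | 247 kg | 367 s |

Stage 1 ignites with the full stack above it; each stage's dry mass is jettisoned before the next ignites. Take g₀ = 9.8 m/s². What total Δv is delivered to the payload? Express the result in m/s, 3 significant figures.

Δv ≈ 9310 m/s

Ignition mass of stage 1 = 15,000+1,520 + 2,400+247 + 515 = 19,682 kg.
Stage 1: m₀ = 19,682 kg, m_f = 19,682 − 15,000 = 4,682 kg; Δv = 298×9.8×ln(4.204) = 2920.4×1.4360 ≈ 4194 m/s.
Stage 2: m₀ = 3,162 kg, m_f = 3,162 − 2,400 = 762 kg; Δv = 367×9.8×ln(4.15) = 3596.6×1.4230 ≈ 5118 m/s.
Total Δv = 4194 + 5118 = 9312 m/s.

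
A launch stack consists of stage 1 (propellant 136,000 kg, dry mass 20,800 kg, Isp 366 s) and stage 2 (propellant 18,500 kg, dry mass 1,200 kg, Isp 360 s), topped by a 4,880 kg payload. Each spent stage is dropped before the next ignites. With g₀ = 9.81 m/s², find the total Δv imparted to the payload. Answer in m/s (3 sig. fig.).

Ignition mass of stage 1 = 136,000+20,800 + 18,500+1,200 + 4,880 = 181,380 kg.
Stage 1: m₀ = 181,380 kg, m_f = 181,380 − 136,000 = 45,380 kg; Δv = 366×9.81×ln(3.997) = 3590.5×1.3855 ≈ 4975 m/s.
Stage 2: m₀ = 24,580 kg, m_f = 24,580 − 18,500 = 6,080 kg; Δv = 360×9.81×ln(4.043) = 3531.6×1.3969 ≈ 4933 m/s.
Total Δv = 4975 + 4933 = 9908 m/s.

Δv ≈ 9910 m/s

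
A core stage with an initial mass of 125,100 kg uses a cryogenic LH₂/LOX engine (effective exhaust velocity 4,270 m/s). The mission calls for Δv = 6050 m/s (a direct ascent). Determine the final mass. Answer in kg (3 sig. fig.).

final mass ≈ 30300 kg

m₀/m_f = exp(Δv / v_e) = exp(6050 / 4270.0) = exp(1.4169) = 4.1242.
m_f = m₀ / 4.1242 = 125,100 / 4.1242 = 30,333.2 kg.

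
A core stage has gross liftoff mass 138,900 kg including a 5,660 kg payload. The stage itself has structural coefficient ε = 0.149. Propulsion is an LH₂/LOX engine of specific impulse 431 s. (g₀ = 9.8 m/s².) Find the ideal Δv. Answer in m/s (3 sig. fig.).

Stage wet mass = m₀ − payload = 138,900 − 5,660 = 133,240 kg.
Stage dry mass = ε × stage wet mass = 0.149 × 133,240 = 19,852.8 kg.
Burnout mass m_f = stage dry + payload = 19,852.8 + 5,660 = 25,512.8 kg.
v_e = Isp · g₀ = 431 × 9.8 = 4223.8 m/s.
Using Δv = v_e ln(m₀/m_f): Δv = v_e · ln(138,900/25,512.8) = 4223.8 × ln(5.444) = 4223.8 × 1.6946 ≈ 7158 m/s.

Δv ≈ 7160 m/s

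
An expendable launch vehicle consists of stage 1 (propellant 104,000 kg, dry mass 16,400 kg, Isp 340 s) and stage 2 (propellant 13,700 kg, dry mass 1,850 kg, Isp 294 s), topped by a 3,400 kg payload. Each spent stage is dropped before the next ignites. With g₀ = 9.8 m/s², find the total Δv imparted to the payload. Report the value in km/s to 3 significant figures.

Δv ≈ 8.27 km/s

Ignition mass of stage 1 = 104,000+16,400 + 13,700+1,850 + 3,400 = 139,350 kg.
Stage 1: m₀ = 139,350 kg, m_f = 139,350 − 104,000 = 35,350 kg; Δv = 340×9.8×ln(3.942) = 3332.0×1.3717 ≈ 4570 m/s.
Stage 2: m₀ = 18,950 kg, m_f = 18,950 − 13,700 = 5,250 kg; Δv = 294×9.8×ln(3.61) = 2881.2×1.2836 ≈ 3698 m/s.
Total Δv = 4570 + 3698 = 8268 m/s.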